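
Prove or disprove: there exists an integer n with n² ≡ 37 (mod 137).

n = 96

Take n = 96. Then 96² = 9216 = 67·137 + 37, so 96² ≡ 37 (mod 137).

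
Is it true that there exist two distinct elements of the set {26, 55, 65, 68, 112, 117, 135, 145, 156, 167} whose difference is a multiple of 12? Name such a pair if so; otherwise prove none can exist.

Reduce each element modulo 12: 26↦2, 55↦7, 65↦5, 68↦8, 112↦4, 117↦9, 135↦3, 145↦1, 156↦0, 167↦11.
All 10 residues are distinct, so no two elements differ by a multiple of 12.

There is no such pair.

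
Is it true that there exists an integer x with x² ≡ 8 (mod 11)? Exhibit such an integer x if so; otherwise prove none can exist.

No such integer exists.

Squares mod 11 repeat after x = 5 (as (−x)² = x²); for x = 0..5 they are 0, 1, 4, 9, 5, 3.
The set of squares mod 11 is therefore {0, 1, 3, 4, 5, 9}, which does not contain 8.
Hence no integer x has x² ≡ 8 (mod 11).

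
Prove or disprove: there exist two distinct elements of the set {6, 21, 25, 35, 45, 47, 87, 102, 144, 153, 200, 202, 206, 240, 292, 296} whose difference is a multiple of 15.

The pair (6, 21) works.

Both 6 and 21 leave remainder 6 on division by 15; their difference 15 = 1·15 is a multiple of 15.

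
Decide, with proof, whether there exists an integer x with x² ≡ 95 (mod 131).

There is no such integer.

131 is prime, so by Euler's criterion 95 is a square mod 131 iff 95^((131−1)/2) = 95^65 ≡ 1 (mod 131).
Squaring successively (mod 131): 95^2 = 9025 ≡ 117; 95^4 ≡ 117² = 13689 ≡ 65; 95^8 ≡ 65² = 4225 ≡ 33; 95^16 ≡ 33² = 1089 ≡ 41; 95^32 ≡ 41² = 1681 ≡ 109; 95^64 ≡ 109² = 11881 ≡ 91.
Since 65 = 64 + 1, 95^65 ≡ 91 · 95; multiplying out mod 131: 91·95 = 8645 ≡ 130. Thus 95^65 ≡ 130 ≡ −1 (mod 131).
The value −1 means 95 is a non-residue modulo 131, so x² ≡ 95 (mod 131) is impossible.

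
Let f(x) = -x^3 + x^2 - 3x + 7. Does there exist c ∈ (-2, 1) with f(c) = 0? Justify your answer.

No such root exists.

f(-2) = 25 and f(1) = 4, both positive.
The derivative f'(x) = -3x^2 + 2x - 3 is a quadratic with discriminant 2² − 4·(-3)·(-3) = -32 < 0; it never vanishes, so it is always negative (sign of the leading coefficient).
So f is strictly decreasing; between -2 and 1 its values lie between f(-2) = 25 and f(1) = 4, all positive. Therefore f has no root in (-2, 1).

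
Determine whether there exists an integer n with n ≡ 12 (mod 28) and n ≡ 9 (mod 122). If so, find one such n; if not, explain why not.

No, no such integer exists.

Both moduli are multiples of 2 = gcd(28, 122), so any solution would satisfy n ≡ 12 and n ≡ 9 modulo 2 simultaneously.
However 12 ≡ 0 and 9 ≡ 1 (mod 2), and 0 ≠ 1.
Hence the system has no solution.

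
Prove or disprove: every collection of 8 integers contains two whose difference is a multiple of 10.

Take the 8 consecutive integers 4, 5, …, 11: their residues mod 10 are all distinct because 8 ≤ 10.
No two share a residue, so no pair has difference divisible by 10; the claim fails for this set.

No, the set {4, 5, 6, 7, 8, 9, 10, 11} is a counterexample.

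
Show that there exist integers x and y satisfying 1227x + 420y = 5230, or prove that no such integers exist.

Both 1227 and 420 are divisible by gcd(1227, 420) = 3, hence so is any combination 1227x + 420y.
But 5230 is not a multiple of 3 (it leaves remainder 1).
Hence no integers x, y satisfy the equation.

No, no such integers exist.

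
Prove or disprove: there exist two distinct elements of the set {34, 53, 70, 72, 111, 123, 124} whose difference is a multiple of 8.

Reduce each element modulo 8: 34↦2, 53↦5, 70↦6, 72↦0, 111↦7, 123↦3, 124↦4.
No residue repeats among the 7 elements, so no pair has difference ≡ 0 (mod 8).

No, no such pair exists.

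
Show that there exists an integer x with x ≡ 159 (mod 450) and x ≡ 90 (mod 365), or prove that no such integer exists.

There is no such integer.

Reduce both congruences modulo 5, which divides 450 and 365: they say x ≡ 159 (mod 5) and x ≡ 90 (mod 5).
These are incompatible: 159 − 90 = 69 is not divisible by 5.
Therefore no such x exists.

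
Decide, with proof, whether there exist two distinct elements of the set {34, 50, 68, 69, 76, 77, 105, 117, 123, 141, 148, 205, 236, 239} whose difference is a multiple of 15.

There is no such pair.

Residues mod 15: 34↦4, 50↦5, 68↦8, 69↦9, 76↦1, 77↦2, 105↦0, 117↦12, 123↦3, 141↦6, 148↦13, 205↦10, 236↦11, 239↦14.
No residue repeats among the 14 elements, so no pair has difference ≡ 0 (mod 15).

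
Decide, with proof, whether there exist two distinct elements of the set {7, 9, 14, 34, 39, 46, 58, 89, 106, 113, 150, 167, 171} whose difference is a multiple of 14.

Two integers differ by a multiple of 14 exactly when they have the same residue mod 14. The residues are 7↦7, 9↦9, 14↦0, 34↦6, 39↦11, 46↦4, 58↦2, 89↦5, 106↦8, 113↦1, 150↦10, 167↦13, 171↦3.
These 13 residues are pairwise different, hence no difference of two elements is divisible by 14.

No, no such pair exists.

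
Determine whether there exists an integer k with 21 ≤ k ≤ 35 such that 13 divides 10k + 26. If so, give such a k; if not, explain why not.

k = 26

Scanning upward from k = 21 gives 236, 246, 256, 266, 276, none divisible by 13. At k = 26 we get 10·26 + 26 = 286, and 286 = 13·22.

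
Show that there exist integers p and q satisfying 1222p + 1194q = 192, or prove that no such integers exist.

p = 348, q = -356

Since gcd(1222, 1194) = 2 and 192 = 2·96, Bézout's identity guarantees a solution.
Dividing through by 2 reduces the equation to 611p + 597q = 96.
Euclidean algorithm: 611 = 1·597 + 14, 597 = 42·14 + 9, 14 = 1·9 + 5, 9 = 1·5 + 4, 5 = 1·4 + 1, 4 = 4·1 + 0.
Unwinding: 1 = 5 − 1·4 = 5 − (9 − 1·5) = −9 + 2·5 = −9 + 2·(14 − 1·9) = 2·14 − 3·9 = 2·14 − 3·(597 − 42·14) = −3·597 + 128·14 = −3·597 + 128·(611 − 1·597) = 128·611 − 131·597, i.e. 611·128 + 597·(-131) = 1.
Times 96: 611·12288 + 597·(-12576) = 96, so (12288, -12576) solves it.
Subtracting 20·597 from p and adding 20·611 to q gives the tidier solution (348, -356).
Check: 1222·348 + 1194·(-356) = 425256 − 425064 = 192. ✓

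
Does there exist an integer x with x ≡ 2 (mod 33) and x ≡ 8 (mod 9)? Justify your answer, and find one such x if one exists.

gcd(33, 9) = 3. A simultaneous solution exists iff 2 ≡ 8 (mod 3); here 2 mod 3 = 2 = 8 mod 3, so it does.
The integers ≡ 2 (mod 33) are 2, 35, …; their remainders mod 9 are 2, 8, so x = 35 is the first that is ≡ 8 (mod 9).
Indeed 35 ≡ 2 (mod 33) and 35 ≡ 8 (mod 9).

x = 35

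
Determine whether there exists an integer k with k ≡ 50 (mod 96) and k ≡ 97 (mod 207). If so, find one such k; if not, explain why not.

Both moduli are multiples of 3 = gcd(96, 207), so any solution would satisfy k ≡ 50 and k ≡ 97 modulo 3 simultaneously.
However 50 ≡ 2 and 97 ≡ 1 (mod 3), and 2 ≠ 1.
So no integer satisfies both congruences.

No such integer exists.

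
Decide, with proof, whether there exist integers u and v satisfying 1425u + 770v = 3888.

No such integers exist.

Any value of 1425u + 770v is a multiple of gcd(1425, 770) = 5.
However 3888 leaves remainder 3 on division by 5.
So the equation is unsolvable over ℤ.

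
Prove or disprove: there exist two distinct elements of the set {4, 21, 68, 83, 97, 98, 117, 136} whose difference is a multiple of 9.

No, no such pair exists.

Two integers differ by a multiple of 9 exactly when they have the same residue mod 9. The residues are 4↦4, 21↦3, 68↦5, 83↦2, 97↦7, 98↦8, 117↦0, 136↦1.
All 8 residues are distinct, so no two elements differ by a multiple of 9.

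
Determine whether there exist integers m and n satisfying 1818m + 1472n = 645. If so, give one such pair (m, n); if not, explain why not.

No, no such integers exist.

gcd(1818, 1472) = 2, so every integer of the form 1818m + 1472n is a multiple of 2.
But 645 is not a multiple of 2 (it leaves remainder 1).
Therefore 1818m + 1472n = 645 has no solution in integers.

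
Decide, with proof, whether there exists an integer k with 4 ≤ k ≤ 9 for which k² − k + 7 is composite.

At k = 5: 5² − 5 + 7 = 27 = 3·9, which is composite.

k = 5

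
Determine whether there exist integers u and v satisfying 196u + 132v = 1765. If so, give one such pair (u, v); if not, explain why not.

No, no such integers exist.

gcd(196, 132) = 4, so every integer of the form 196u + 132v is a multiple of 4.
However 1765 leaves remainder 1 on division by 4.
Hence no integers u, v satisfy the equation.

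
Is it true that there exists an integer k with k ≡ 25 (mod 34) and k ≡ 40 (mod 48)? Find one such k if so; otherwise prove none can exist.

gcd(34, 48) = 2. If k ≡ 25 (mod 34) and k ≡ 40 (mod 48), then k ≡ 25 (mod 2) and k ≡ 40 (mod 2).
These are incompatible: 25 − 40 = -15 is not divisible by 2.
So no integer satisfies both congruences.

There is no such integer.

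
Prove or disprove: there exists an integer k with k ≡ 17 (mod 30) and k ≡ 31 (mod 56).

gcd(30, 56) = 2. A simultaneous solution exists iff 17 ≡ 31 (mod 2); here 17 mod 2 = 1 = 31 mod 2, so it does.
Put k = 17 + 30t, so we need 30t ≡ 14 (mod 56), equivalently (divide by 2) 15t ≡ 7 (mod 28).
Invert 15 mod 28 by the Euclidean algorithm: 28 = 1·15 + 13, 15 = 1·13 + 2, 13 = 6·2 + 1, 2 = 2·1 + 0; back-substituting, 1 = 13 − 6·2 = 13 − 6·(15 − 1·13) = −6·15 + 7·13 = −6·15 + 7·(28 − 1·15) = 7·28 − 13·15. Hence 15·(-13) ≡ 1, so 15⁻¹ ≡ -13 ≡ 15 (mod 28).
Therefore t ≡ 15·7 = 105 ≡ 21 (mod 28).
Then k = 17 + 30·21 = 647.
Indeed 647 ≡ 17 (mod 30) and 647 ≡ 31 (mod 56).

k = 647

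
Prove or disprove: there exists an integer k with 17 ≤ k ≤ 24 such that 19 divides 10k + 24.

The values of 10k + 24 for k = 17, 18, …, 24 are 194, 204, 214, 224, 234, 244, 254, 264; reduced mod 19 these are 4, 14, 5, 15, 6, 16, 7, 17.
The residue 0 does not occur, so no k in [17, 24] makes 10k + 24 a multiple of 19.

There is no such integer k in that range.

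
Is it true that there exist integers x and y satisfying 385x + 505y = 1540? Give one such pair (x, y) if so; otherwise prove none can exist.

x = 4, y = 0

Every value of 385x + 505y is a multiple of gcd(385, 505) = 5; since 5 ∣ 1540, solutions exist.
Dividing through by 5 reduces the equation to 77x + 101y = 308.
Dividing repeatedly: 101 = 1·77 + 24, 77 = 3·24 + 5, 24 = 4·5 + 4, 5 = 1·4 + 1, 4 = 4·1 + 0.
Back-substituting, 1 = 5 − 1·4 = 5 − (24 − 4·5) = −24 + 5·5 = −24 + 5·(77 − 3·24) = 5·77 − 16·24 = 5·77 − 16·(101 − 1·77) = −16·101 + 21·77; that is, 77·21 + 101·(-16) = 1.
Multiplying through by 308: x = 21·308 = 6468, y = (-16)·308 = -4928 is a solution.
Shifting by a multiple of (101, −77) keeps it a solution: x = 6468 − 64·101 = 4, y = -4928 + 64·77 = 0.
Check: 385·4 + 505·0 = 1540 + 0 = 1540. ✓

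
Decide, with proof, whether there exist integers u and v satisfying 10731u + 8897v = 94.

There are no such integers.

Both 10731 and 8897 are divisible by gcd(10731, 8897) = 7, hence so is any combination 10731u + 8897v.
But 94 is not a multiple of 7 (it leaves remainder 3).
Hence no integers u, v satisfy the equation.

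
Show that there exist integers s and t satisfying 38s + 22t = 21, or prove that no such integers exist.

No, no such integers exist.

Both 38 and 22 are divisible by gcd(38, 22) = 2, hence so is any combination 38s + 22t.
But 21 is not a multiple of 2 (it leaves remainder 1).
So the equation is unsolvable over ℤ.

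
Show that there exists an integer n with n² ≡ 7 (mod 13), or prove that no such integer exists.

No such integer exists.

Squares mod 13 repeat after n = 6 (as (−n)² = n²); for n = 0..6 they are 0, 1, 4, 9, 3, 12, 10.
So the quadratic residues mod 13 are {0, 1, 3, 4, 9, 10, 12}, and 7 is not among them.
Therefore n² ≡ 7 (mod 13) has no solution.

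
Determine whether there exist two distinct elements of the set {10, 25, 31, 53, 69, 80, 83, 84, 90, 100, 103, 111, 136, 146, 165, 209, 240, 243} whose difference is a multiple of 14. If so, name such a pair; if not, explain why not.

Yes: 10 and 80.

Reduce each element mod 14: 10↦10, 25↦11, 31↦3, 53↦11, 69↦13, 80↦10, 83↦13, 84↦0, 90↦6, 100↦2, 103↦5, 111↦13, 136↦10, 146↦6, 165↦11, 209↦13, 240↦2, 243↦5. The residue 10 repeats (at 10 and 80), and 80 − 10 = 70 = 5·14.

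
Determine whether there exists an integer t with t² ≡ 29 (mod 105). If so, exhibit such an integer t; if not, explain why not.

No such integer exists.

Reduce modulo 3, which divides 105: we would need t² ≡ 2 (mod 3).
Squares mod 3 repeat after t = 1 (as (−t)² = t²); for t = 0..1 they are 0, 1.
So the quadratic residues mod 3 are {0, 1}, and 2 is not among them.
Hence no integer t has t² ≡ 29 (mod 105).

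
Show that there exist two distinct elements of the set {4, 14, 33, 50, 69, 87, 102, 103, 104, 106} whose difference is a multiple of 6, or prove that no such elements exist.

Both 4 and 106 leave remainder 4 on division by 6; their difference 102 = 17·6 is a multiple of 6.

Yes: 4 and 106.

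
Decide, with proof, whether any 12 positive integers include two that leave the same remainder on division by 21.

Consider the 12 integers 77, 78, …, 88. They lie in distinct residue classes modulo 21, since 12 ≤ 21.
Hence this collection has no pair with equal remainders mod 21, disproving the claim.

No; for instance {77, 78, 79, 80, 81, 82, 83, 84, 85, 86, 87, 88} is a counterexample.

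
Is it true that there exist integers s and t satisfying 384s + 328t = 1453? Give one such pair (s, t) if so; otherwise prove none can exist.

Any value of 384s + 328t is a multiple of gcd(384, 328) = 8.
However 1453 leaves remainder 5 on division by 8.
Hence no integers s, t satisfy the equation.

No, no such integers exist.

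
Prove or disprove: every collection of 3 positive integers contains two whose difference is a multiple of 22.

Try 3 consecutive integers, 89, 90, 91. Their remainders mod 22 are 1, 2, 3 — pairwise different, as any 3 ≤ 22 consecutive integers have distinct residues.
No two share a residue, so no pair has difference divisible by 22; the claim fails for this set.

No; for instance {89, 90, 91} is a counterexample.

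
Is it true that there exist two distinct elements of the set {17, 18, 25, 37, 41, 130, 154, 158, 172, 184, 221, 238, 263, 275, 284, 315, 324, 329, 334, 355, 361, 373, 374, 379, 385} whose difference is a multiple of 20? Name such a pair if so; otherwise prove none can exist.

17 mod 20 = 17 and 37 mod 20 = 17, so 37 − 17 = 20 = 1·20.

The pair (17, 37) works.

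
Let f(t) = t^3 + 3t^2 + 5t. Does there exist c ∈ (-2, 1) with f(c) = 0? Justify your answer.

Such a root exists.

f(-2) = -6 and f(1) = 9, which have opposite signs.
f is continuous everywhere (it is a polynomial), in particular on [-2, 1].
By the Intermediate Value Theorem, f takes the value 0 somewhere in the open interval.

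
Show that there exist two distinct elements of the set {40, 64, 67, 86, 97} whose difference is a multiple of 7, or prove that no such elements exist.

There is no such pair.

Two integers differ by a multiple of 7 exactly when they have the same residue mod 7. The residues are 40↦5, 64↦1, 67↦4, 86↦2, 97↦6.
All 5 residues are distinct, so no two elements differ by a multiple of 7.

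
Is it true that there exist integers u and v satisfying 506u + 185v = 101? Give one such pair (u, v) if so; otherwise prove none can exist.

506 and 185 are coprime, so 506u + 185v ranges over all of ℤ.
Dividing repeatedly: 506 = 2·185 + 136, 185 = 1·136 + 49, 136 = 2·49 + 38, 49 = 1·38 + 11, 38 = 3·11 + 5, 11 = 2·5 + 1, 5 = 5·1 + 0.
Working back up the chain: 1 = 11 − 2·5 = 11 − 2·(38 − 3·11) = −2·38 + 7·11 = −2·38 + 7·(49 − 1·38) = 7·49 − 9·38 = 7·49 − 9·(136 − 2·49) = −9·136 + 25·49 = −9·136 + 25·(185 − 1·136) = 25·185 − 34·136 = 25·185 − 34·(506 − 2·185) = −34·506 + 93·185. So 506·(-34) + 185·93 = 1.
Times 101: 506·(-3434) + 185·9393 = 101, so (-3434, 9393) solves it.
Adding 19·185 to u and subtracting 19·506 from v gives the tidier solution (81, -221).
Indeed 506·81 + 185·(-221) = 40986 − 40885 = 101.

u = 81, v = -221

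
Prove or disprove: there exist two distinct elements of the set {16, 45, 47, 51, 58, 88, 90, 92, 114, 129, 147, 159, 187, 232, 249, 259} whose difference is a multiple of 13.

Both 16 and 159 leave remainder 3 on division by 13; their difference 143 = 11·13 is a multiple of 13.

16 and 159 are such a pair.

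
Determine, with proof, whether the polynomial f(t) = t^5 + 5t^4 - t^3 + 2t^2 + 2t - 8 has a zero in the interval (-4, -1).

Such a root exists.

f(-4) = 336 and f(-1) = -3, which have opposite signs.
f is continuous everywhere (it is a polynomial), in particular on [-4, -1].
By the Intermediate Value Theorem f must vanish at some point of (-4, -1).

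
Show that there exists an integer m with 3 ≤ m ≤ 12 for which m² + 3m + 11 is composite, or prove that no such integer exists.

m = 11

At m = 11: 11² + 3·11 + 11 = 165 = 3·55, which is composite.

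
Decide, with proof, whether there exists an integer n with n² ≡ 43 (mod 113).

113 is prime, so by Euler's criterion 43 is a square mod 113 iff 43^((113−1)/2) = 43^56 ≡ 1 (mod 113).
Repeated squaring mod 113: 43^2 = 1849 ≡ 41; 43^4 ≡ 41² = 1681 ≡ 99; 43^8 ≡ 99² = 9801 ≡ 83; 43^16 ≡ 83² = 6889 ≡ 109; 43^32 ≡ 109² = 11881 ≡ 16.
Since 56 = 32 + 16 + 8, 43^56 ≡ 16 · 109 · 83; multiplying out mod 113: 16·109 = 1744 ≡ 49, then 49·83 = 4067 ≡ 112. Thus 43^56 ≡ 112 ≡ −1 (mod 113).
The value −1 means 43 is a non-residue modulo 113, so n² ≡ 43 (mod 113) is impossible.

There is no such integer.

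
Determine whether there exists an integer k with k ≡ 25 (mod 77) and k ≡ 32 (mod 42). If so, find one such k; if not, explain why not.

k = 410

Here gcd(77, 42) = 7, and both 25 and 32 leave remainder 4 mod 7, so the system is consistent.
List candidates k ≡ 25 (mod 77): 25, 102, 179, 256, 333, 410. Modulo 42 these are 25, 18, 11, 4, 39, 32; 410 gives 32 as required.
Check: 410 mod 77 = 25, 410 mod 42 = 32. ✓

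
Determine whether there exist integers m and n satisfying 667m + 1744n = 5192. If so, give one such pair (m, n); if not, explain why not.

m = 936, n = -355

667 and 1744 are coprime, so 667m + 1744n ranges over all of ℤ.
Run the Euclidean algorithm on 1744 and 667: 1744 = 2·667 + 410, 667 = 1·410 + 257, 410 = 1·257 + 153, 257 = 1·153 + 104, 153 = 1·104 + 49, 104 = 2·49 + 6, 49 = 8·6 + 1, 6 = 6·1 + 0.
Back-substituting, 1 = 49 − 8·6 = 49 − 8·(104 − 2·49) = −8·104 + 17·49 = −8·104 + 17·(153 − 1·104) = 17·153 − 25·104 = 17·153 − 25·(257 − 1·153) = −25·257 + 42·153 = −25·257 + 42·(410 − 1·257) = 42·410 − 67·257 = 42·410 − 67·(667 − 1·410) = −67·667 + 109·410 = −67·667 + 109·(1744 − 2·667) = 109·1744 − 285·667; that is, 667·(-285) + 1744·109 = 1.
Scaling by 5192 gives the particular solution (m, n) = (-1479720, 565928).
Adding 849·1744 to m and subtracting 849·667 from n gives the tidier solution (936, -355).
Indeed 667·936 + 1744·(-355) = 624312 − 619120 = 5192.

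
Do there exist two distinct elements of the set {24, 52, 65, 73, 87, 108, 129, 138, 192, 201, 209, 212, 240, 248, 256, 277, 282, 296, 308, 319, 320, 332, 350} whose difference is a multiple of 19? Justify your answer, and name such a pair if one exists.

Both 24 and 138 leave remainder 5 on division by 19; their difference 114 = 6·19 is a multiple of 19.

Yes: 24 and 138.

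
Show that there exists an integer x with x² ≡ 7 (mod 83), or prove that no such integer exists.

Take x = 67. Then 67² = 4489 = 54·83 + 7, so 67² ≡ 7 (mod 83).

x = 67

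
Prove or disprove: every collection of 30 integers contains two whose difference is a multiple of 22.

Yes.

There are exactly 22 possible remainders on division by 22.
Since 30 > 22, two of the 30 integers must share a residue class by the pigeonhole principle; call them a and b.
Their difference a − b is then a multiple of 22.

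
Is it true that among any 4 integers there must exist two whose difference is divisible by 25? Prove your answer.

No; for instance {57, 58, 59, 60} is a counterexample.

Try 4 consecutive integers, 57, 58, 59, 60. Their remainders mod 25 are 7, 8, 9, 10 — pairwise different, as any 4 ≤ 25 consecutive integers have distinct residues.
No two share a residue, so no pair has difference divisible by 25; the claim fails for this set.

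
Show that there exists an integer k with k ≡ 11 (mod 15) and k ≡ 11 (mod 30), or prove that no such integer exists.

Here gcd(15, 30) = 15, and both 11 and 11 leave remainder 11 mod 15, so the system is consistent.
The smallest candidate k = 11 works directly: 11 ≡ 11 (mod 30).
Verify: 11 = 0·15 + 11 and 11 = 0·30 + 11. ✓

k = 11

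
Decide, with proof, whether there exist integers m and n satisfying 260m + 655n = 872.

Both 260 and 655 are divisible by gcd(260, 655) = 5, hence so is any combination 260m + 655n.
But 872 is not a multiple of 5 (it leaves remainder 2).
Therefore 260m + 655n = 872 has no solution in integers.

No such integers exist.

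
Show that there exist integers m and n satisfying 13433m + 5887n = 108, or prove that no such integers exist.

No such integers exist.

gcd(13433, 5887) = 7, so every integer of the form 13433m + 5887n is a multiple of 7.
But 108 is not a multiple of 7 (it leaves remainder 3).
Therefore 13433m + 5887n = 108 has no solution in integers.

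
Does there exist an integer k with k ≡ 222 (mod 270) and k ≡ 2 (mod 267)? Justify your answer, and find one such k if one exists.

Both moduli are multiples of 3 = gcd(270, 267), so any solution would satisfy k ≡ 222 and k ≡ 2 modulo 3 simultaneously.
But 222 mod 3 = 0 while 2 mod 3 = 2, a contradiction.
Hence the system has no solution.

No, no such integer exists.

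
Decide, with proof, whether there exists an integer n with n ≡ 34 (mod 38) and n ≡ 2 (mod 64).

n = 642

The moduli are not coprime: gcd(38, 64) = 2. Compatibility requires 2 ∣ (2 − 34) = -32, which holds, so solutions exist.
Put n = 34 + 38t, so we need 38t ≡ 32 (mod 64), equivalently (divide by 2) 19t ≡ 16 (mod 32).
To invert 19 modulo 32: 32 = 1·19 + 13, 19 = 1·13 + 6, 13 = 2·6 + 1, 6 = 6·1 + 0, and unwinding, 1 = 13 − 2·6 = 13 − 2·(19 − 1·13) = −2·19 + 3·13 = −2·19 + 3·(32 − 1·19) = 3·32 − 5·19. Thus 19⁻¹ ≡ -5 ≡ 27 (mod 32).
Therefore t ≡ 27·16 = 432 ≡ 16 (mod 32).
Then n = 34 + 38·16 = 642.
Indeed 642 ≡ 34 (mod 38) and 642 ≡ 2 (mod 64).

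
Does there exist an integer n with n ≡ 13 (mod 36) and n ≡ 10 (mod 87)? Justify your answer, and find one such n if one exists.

Here gcd(36, 87) = 3, and both 13 and 10 leave remainder 1 mod 3, so the system is consistent.
Write n = 13 + 36t. Then 36t ≡ 10 − 13 ≡ 84 (mod 87); dividing through by 3 gives 12t ≡ 28 (mod 29).
Since 12·17 = 204 = 7·29 + 1, the inverse of 12 mod 29 is 17.
Multiplying by 17: t ≡ 17·28 = 476 ≡ 12 (mod 29).
Then n = 13 + 36·12 = 445.
Verify: 445 = 12·36 + 13 and 445 = 5·87 + 10. ✓

n = 445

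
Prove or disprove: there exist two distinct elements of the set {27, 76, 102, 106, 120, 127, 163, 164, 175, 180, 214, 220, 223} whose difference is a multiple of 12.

The pair (76, 220) works.

Reduce each element mod 12: 27↦3, 76↦4, 102↦6, 106↦10, 120↦0, 127↦7, 163↦7, 164↦8, 175↦7, 180↦0, 214↦10, 220↦4, 223↦7. The residue 4 repeats (at 76 and 220), and 220 − 76 = 144 = 12·12.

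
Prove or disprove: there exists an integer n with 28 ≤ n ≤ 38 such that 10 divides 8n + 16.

At n = 28 we get 8·28 + 16 = 240, and 240 = 10·24.

n = 28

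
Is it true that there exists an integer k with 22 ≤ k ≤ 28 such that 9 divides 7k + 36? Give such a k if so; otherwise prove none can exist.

Try k = 27: 7·27 + 36 = 225 = 25·9, which is divisible by 9.

k = 27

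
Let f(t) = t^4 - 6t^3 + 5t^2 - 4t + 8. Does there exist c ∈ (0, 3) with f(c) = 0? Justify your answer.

Yes, such a c exists.

f(0) = 8 and f(3) = -40, which have opposite signs.
Since f is a polynomial it is continuous on [0, 3].
So by the Intermediate Value Theorem there is a c strictly between 0 and 3 with f(c) = 0.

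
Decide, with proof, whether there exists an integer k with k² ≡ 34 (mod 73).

No such integer exists.

73 is prime, so by Euler's criterion 34 is a square mod 73 iff 34^((73−1)/2) = 34^36 ≡ 1 (mod 73).
Squaring successively (mod 73): 34^2 = 1156 ≡ 61; 34^4 ≡ 61² = 3721 ≡ 71; 34^8 ≡ 71² = 5041 ≡ 4; 34^16 ≡ 4² = 16 ≡ 16; 34^32 ≡ 16² = 256 ≡ 37.
Since 36 = 32 + 4, 34^36 ≡ 37 · 71; multiplying out mod 73: 37·71 = 2627 ≡ 72. Thus 34^36 ≡ 72 ≡ −1 (mod 73).
The value −1 means 34 is a non-residue modulo 73, so k² ≡ 34 (mod 73) is impossible.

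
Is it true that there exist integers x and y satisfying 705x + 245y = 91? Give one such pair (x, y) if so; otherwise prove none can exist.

Any value of 705x + 245y is a multiple of gcd(705, 245) = 5.
However 91 leaves remainder 1 on division by 5.
So the equation is unsolvable over ℤ.

There are no such integers.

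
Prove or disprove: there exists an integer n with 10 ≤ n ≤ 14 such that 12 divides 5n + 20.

No such integer n in that range exists.

The values of 5n + 20 for n = 10, 11, …, 14 are 70, 75, 80, 85, 90; reduced mod 12 these are 10, 3, 8, 1, 6.
None is 0, so 12 never divides 5n + 20 on this range.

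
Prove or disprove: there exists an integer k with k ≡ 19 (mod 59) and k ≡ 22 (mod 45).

k = 2497

The moduli 59 and 45 are coprime, so by the Chinese Remainder Theorem a unique solution modulo 2655 exists.
Any solution of the first congruence is k = 19 + 59t; substituting into the second, 59t ≡ 22 − 19 ≡ 3 (mod 45).
59 ≡ 14 (mod 45), so this reads 14t ≡ 3 (mod 45). Invert 14 mod 45 by the Euclidean algorithm: 45 = 3·14 + 3, 14 = 4·3 + 2, 3 = 1·2 + 1, 2 = 2·1 + 0; back-substituting, 1 = 3 − 1·2 = 3 − (14 − 4·3) = −14 + 5·3 = −14 + 5·(45 − 3·14) = 5·45 − 16·14. Hence 14·(-16) ≡ 1, so 14⁻¹ ≡ -16 ≡ 29 (mod 45).
Multiplying by 29: t ≡ 29·3 = 87 ≡ 42 (mod 45).
Taking t = 42 gives k = 19 + 59·42 = 2497.
Check: 2497 mod 59 = 19, 2497 mod 45 = 22. ✓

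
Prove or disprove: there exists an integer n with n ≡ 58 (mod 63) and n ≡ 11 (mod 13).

gcd(63, 13) = 1, so the Chinese Remainder Theorem guarantees exactly one residue class mod 819 satisfying both.
Write n = 58 + 63t and require 58 + 63t ≡ 11 (mod 13), i.e. 63t ≡ 5 (mod 13).
63 ≡ 11 (mod 13), so this reads 11t ≡ 5 (mod 13). Since 11·6 = 66 = 5·13 + 1, the inverse of 11 mod 13 is 6.
Therefore t ≡ 6·5 = 30 ≡ 4 (mod 13).
Taking t = 4 gives n = 58 + 63·4 = 310.
Check: 310 mod 63 = 58, 310 mod 13 = 11. ✓

n = 310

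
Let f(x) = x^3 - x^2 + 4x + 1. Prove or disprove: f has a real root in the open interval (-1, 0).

Such a root exists.

f(-1) = -5 and f(0) = 1, which have opposite signs.
f is continuous everywhere (it is a polynomial), in particular on [-1, 0].
By the Intermediate Value Theorem, f takes the value 0 somewhere in the open interval.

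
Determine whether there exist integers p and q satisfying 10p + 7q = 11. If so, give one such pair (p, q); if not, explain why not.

Since gcd(10, 7) = 1, every integer is an integer combination of 10 and 7.
Euclidean algorithm: 10 = 1·7 + 3, 7 = 2·3 + 1, 3 = 3·1 + 0.
Unwinding: 1 = 7 − 2·3 = 7 − 2·(10 − 1·7) = −2·10 + 3·7, i.e. 10·(-2) + 7·3 = 1.
Multiplying through by 11: p = (-2)·11 = -22, q = 3·11 = 33 is a solution.
The general solution is p = -22 + 7k, q = 33 − 10k; taking k = 4 gives the smaller pair p = 6, q = -7.
Indeed 10·6 + 7·(-7) = 60 − 49 = 11.

p = 6, q = -7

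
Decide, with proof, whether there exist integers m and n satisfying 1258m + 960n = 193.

No such integers exist.

gcd(1258, 960) = 2, so every integer of the form 1258m + 960n is a multiple of 2.
But 193 = 2·96 + 1, so 2 ∤ 193.
Therefore 1258m + 960n = 193 has no solution in integers.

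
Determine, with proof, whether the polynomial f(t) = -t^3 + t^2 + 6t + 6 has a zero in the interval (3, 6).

f(3) = 6 and f(6) = -138, which have opposite signs.
f is continuous everywhere (it is a polynomial), in particular on [3, 6].
By the Intermediate Value Theorem f must vanish at some point of (3, 6).

Such a root exists.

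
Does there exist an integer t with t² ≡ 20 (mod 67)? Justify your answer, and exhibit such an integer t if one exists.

No such integer exists.

Apply Euler's criterion with the prime 67: 20 is a quadratic residue iff 20^33 ≡ 1 (mod 67), and a non-residue iff it is ≡ −1.
Squaring successively (mod 67): 20^2 = 400 ≡ 65; 20^4 ≡ 65² = 4225 ≡ 4; 20^8 ≡ 4² = 16 ≡ 16; 20^16 ≡ 16² = 256 ≡ 55; 20^32 ≡ 55² = 3025 ≡ 10.
Since 33 = 32 + 1, 20^33 ≡ 10 · 20; multiplying out mod 67: 10·20 = 200 ≡ 66. Thus 20^33 ≡ 66 ≡ −1 (mod 67).
By Euler's criterion 20 is a quadratic non-residue mod 67: no t satisfies t² ≡ 20 (mod 67).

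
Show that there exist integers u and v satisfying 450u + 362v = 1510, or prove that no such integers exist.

u = 120, v = -145

Since gcd(450, 362) = 2 and 1510 = 2·755, Bézout's identity guarantees a solution.
Dividing through by 2 reduces the equation to 225u + 181v = 755.
Dividing repeatedly: 225 = 1·181 + 44, 181 = 4·44 + 5, 44 = 8·5 + 4, 5 = 1·4 + 1, 4 = 4·1 + 0.
Unwinding: 1 = 5 − 1·4 = 5 − (44 − 8·5) = −44 + 9·5 = −44 + 9·(181 − 4·44) = 9·181 − 37·44 = 9·181 − 37·(225 − 1·181) = −37·225 + 46·181, i.e. 225·(-37) + 181·46 = 1.
Scaling by 755 gives the particular solution (u, v) = (-27935, 34730).
Shifting by a multiple of (181, −225) keeps it a solution: u = -27935 + 155·181 = 120, v = 34730 − 155·225 = -145.
Check: 450·120 + 362·(-145) = 54000 − 52490 = 1510. ✓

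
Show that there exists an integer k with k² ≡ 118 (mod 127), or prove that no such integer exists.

There is no such integer.

127 is prime, so by Euler's criterion 118 is a square mod 127 iff 118^((127−1)/2) = 118^63 ≡ 1 (mod 127).
Repeated squaring mod 127: 118^2 = 13924 ≡ 81; 118^4 ≡ 81² = 6561 ≡ 84; 118^8 ≡ 84² = 7056 ≡ 71; 118^16 ≡ 71² = 5041 ≡ 88; 118^32 ≡ 88² = 7744 ≡ 124.
Since 63 = 32 + 16 + 8 + 4 + 2 + 1, 118^63 ≡ 124 · 88 · 71 · 84 · 81 · 118; multiplying out mod 127: 124·88 = 10912 ≡ 117, then 117·71 = 8307 ≡ 52, then 52·84 = 4368 ≡ 50, then 50·81 = 4050 ≡ 113, then 113·118 = 13334 ≡ 126. Thus 118^63 ≡ 126 ≡ −1 (mod 127).
The value −1 means 118 is a non-residue modulo 127, so k² ≡ 118 (mod 127) is impossible.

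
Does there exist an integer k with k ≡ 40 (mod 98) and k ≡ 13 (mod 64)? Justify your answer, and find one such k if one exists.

Both moduli are multiples of 2 = gcd(98, 64), so any solution would satisfy k ≡ 40 and k ≡ 13 modulo 2 simultaneously.
These are incompatible: 40 − 13 = 27 is not divisible by 2.
Therefore no such k exists.

There is no such integer.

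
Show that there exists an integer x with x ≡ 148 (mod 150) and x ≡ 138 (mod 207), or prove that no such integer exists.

There is no such integer.

gcd(150, 207) = 3. If x ≡ 148 (mod 150) and x ≡ 138 (mod 207), then x ≡ 148 (mod 3) and x ≡ 138 (mod 3).
However 148 ≡ 1 and 138 ≡ 0 (mod 3), and 1 ≠ 0.
Hence the system has no solution.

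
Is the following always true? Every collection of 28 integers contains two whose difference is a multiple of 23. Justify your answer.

True.

Partition the integers by their residue mod 23; there are 23 classes.
Since 28 > 23, two of the 28 integers must share a residue class by the pigeonhole principle; call them a and b.
Their difference a − b is then a multiple of 23.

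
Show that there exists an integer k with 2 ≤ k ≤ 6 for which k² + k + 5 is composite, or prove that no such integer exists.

At k = 4: 4² + 4 + 5 = 25 = 5·5, which is composite.

k = 4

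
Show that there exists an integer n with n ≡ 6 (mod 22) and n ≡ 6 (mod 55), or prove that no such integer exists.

gcd(22, 55) = 11. A simultaneous solution exists iff 6 ≡ 6 (mod 11); here 6 mod 11 = 6 = 6 mod 11, so it does.
In fact n = 6 itself already satisfies 6 mod 55 = 6.
Indeed 6 ≡ 6 (mod 22) and 6 ≡ 6 (mod 55).

n = 6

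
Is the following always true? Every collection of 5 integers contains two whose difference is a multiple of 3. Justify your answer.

Yes, this is always true.

Partition the integers by their residue mod 3; there are 3 classes.
Placing 5 integers into 3 classes, some class receives at least two — say a and b.
Equal remainders mean a − b ≡ 0 (mod 3), so 3 divides their difference.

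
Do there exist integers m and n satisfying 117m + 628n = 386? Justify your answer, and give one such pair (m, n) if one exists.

m = 218, n = -40

Since gcd(117, 628) = 1, every integer is an integer combination of 117 and 628.
Run the Euclidean algorithm on 628 and 117: 628 = 5·117 + 43, 117 = 2·43 + 31, 43 = 1·31 + 12, 31 = 2·12 + 7, 12 = 1·7 + 5, 7 = 1·5 + 2, 5 = 2·2 + 1, 2 = 2·1 + 0.
Unwinding: 1 = 5 − 2·2 = 5 − 2·(7 − 1·5) = −2·7 + 3·5 = −2·7 + 3·(12 − 1·7) = 3·12 − 5·7 = 3·12 − 5·(31 − 2·12) = −5·31 + 13·12 = −5·31 + 13·(43 − 1·31) = 13·43 − 18·31 = 13·43 − 18·(117 − 2·43) = −18·117 + 49·43 = −18·117 + 49·(628 − 5·117) = 49·628 − 263·117, i.e. 117·(-263) + 628·49 = 1.
Scaling by 386 gives the particular solution (m, n) = (-101518, 18914).
Shifting by a multiple of (628, −117) keeps it a solution: m = -101518 + 162·628 = 218, n = 18914 − 162·117 = -40.
Indeed 117·218 + 628·(-40) = 25506 − 25120 = 386.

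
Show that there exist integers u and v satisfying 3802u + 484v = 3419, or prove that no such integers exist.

Any value of 3802u + 484v is a multiple of gcd(3802, 484) = 2.
But 3419 is not a multiple of 2 (it leaves remainder 1).
So the equation is unsolvable over ℤ.

No such integers exist.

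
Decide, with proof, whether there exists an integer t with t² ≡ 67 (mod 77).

t = 54

Take t = 54. Then 54² = 2916 = 37·77 + 67, so 54² ≡ 67 (mod 77).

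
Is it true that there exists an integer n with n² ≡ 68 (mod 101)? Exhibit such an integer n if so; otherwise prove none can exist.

n = 13

n = 13 works: 13² = 169, and 169 − 68 = 101 = 1·101.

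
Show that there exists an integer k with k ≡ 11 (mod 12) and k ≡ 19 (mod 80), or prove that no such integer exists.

k = 179

gcd(12, 80) = 4. A simultaneous solution exists iff 11 ≡ 19 (mod 4); here 11 mod 4 = 3 = 19 mod 4, so it does.
Put k = 11 + 12t, so we need 12t ≡ 8 (mod 80), equivalently (divide by 4) 3t ≡ 2 (mod 20).
Note 3·7 = 21 ≡ 1 (mod 20) (as 21 − 1 = 1·20), so 3⁻¹ ≡ 7.
Therefore t ≡ 7·2 = 14 (mod 20).
Then k = 11 + 12·14 = 179.
Check: 179 mod 12 = 11, 179 mod 80 = 19. ✓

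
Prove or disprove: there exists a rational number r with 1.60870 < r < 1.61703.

r = 21/13

Scale by 13: the interval becomes (20.91310, 21.02139), which contains the integer 21.
Dividing back, 1.60870 < 21/13 < 1.61703, and 21/13 is rational.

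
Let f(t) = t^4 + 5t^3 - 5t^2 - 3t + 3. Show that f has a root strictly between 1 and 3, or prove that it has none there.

f(1) = 1 and f(3) = 165, both positive, so a sign-change argument is unavailable; we show f keeps this sign on the whole interval.
Shift to the endpoint 1: with t = 1 + u (0 < u < 2), one computes f(1 + u) = u^4 + 9u^3 + 16u^2 + 6u + 1.
The nonzero coefficients here are all positive, so for u > 0 every term is positive (or zero), and the constant term 1 is strictly positive.
Therefore f(t) > 0 throughout (1, 3), and f has no zero there.

f has no root in that interval.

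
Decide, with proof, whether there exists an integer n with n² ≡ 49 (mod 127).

n = 7

Take n = 7. Then 7² = 49, and since 0 ≤ 49 < 127 this is already reduced: 7² ≡ 49 (mod 127).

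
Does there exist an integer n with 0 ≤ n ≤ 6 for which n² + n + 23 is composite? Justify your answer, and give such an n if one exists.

n = 3

At n = 3: 3² + 3 + 23 = 35 = 5·7, which is composite.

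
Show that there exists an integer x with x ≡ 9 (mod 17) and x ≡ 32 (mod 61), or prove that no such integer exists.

x = 825

gcd(17, 61) = 1, so the Chinese Remainder Theorem guarantees exactly one residue class mod 1037 satisfying both.
Any solution of the first congruence is x = 9 + 17t; substituting into the second, 17t ≡ 32 − 9 ≡ 23 (mod 61).
Since 17·18 = 306 = 5·61 + 1, the inverse of 17 mod 61 is 18.
Therefore t ≡ 18·23 = 414 ≡ 48 (mod 61).
With t = 48: x = 9 + 17·48 = 825.
Check: 825 mod 17 = 9, 825 mod 61 = 32. ✓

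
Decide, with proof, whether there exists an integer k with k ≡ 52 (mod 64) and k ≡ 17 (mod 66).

gcd(64, 66) = 2. If k ≡ 52 (mod 64) and k ≡ 17 (mod 66), then k ≡ 52 (mod 2) and k ≡ 17 (mod 2).
However 52 ≡ 0 and 17 ≡ 1 (mod 2), and 0 ≠ 1.
Hence the system has no solution.

No, no such integer exists.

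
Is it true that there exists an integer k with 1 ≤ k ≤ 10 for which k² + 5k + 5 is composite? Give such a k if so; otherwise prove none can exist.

k = 5

At k = 5: 5² + 5·5 + 5 = 55 = 5·11, which is composite.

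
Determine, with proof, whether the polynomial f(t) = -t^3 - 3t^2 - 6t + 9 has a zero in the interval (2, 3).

f(2) = -23 and f(3) = -63, both negative.
The derivative f'(t) = -3t^2 - 6t - 6 is a quadratic with discriminant (-6)² − 4·(-3)·(-6) = -36 < 0; it never vanishes, so it is always negative (sign of the leading coefficient).
So f is strictly decreasing; between 2 and 3 its values lie between f(2) = -23 and f(3) = -63, all negative. Therefore f has no root in (2, 3).

No.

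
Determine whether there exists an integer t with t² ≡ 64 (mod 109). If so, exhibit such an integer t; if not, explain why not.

t = 8

Take t = 8. Then 8² = 64, and since 0 ≤ 64 < 109 this is already reduced: 8² ≡ 64 (mod 109).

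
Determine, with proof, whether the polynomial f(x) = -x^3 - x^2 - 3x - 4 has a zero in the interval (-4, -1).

Yes, f has a root in the interval.

f(-4) = 56 and f(-1) = -1, which have opposite signs.
As a polynomial, f is continuous on every closed interval.
By the Intermediate Value Theorem, f takes the value 0 somewhere in the open interval.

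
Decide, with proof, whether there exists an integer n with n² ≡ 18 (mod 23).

n = 8

n = 8 works: 8² = 64, and 64 − 18 = 46 = 2·23.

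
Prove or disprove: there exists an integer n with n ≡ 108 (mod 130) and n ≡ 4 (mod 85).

Both moduli are multiples of 5 = gcd(130, 85), so any solution would satisfy n ≡ 108 and n ≡ 4 modulo 5 simultaneously.
But 108 mod 5 = 3 while 4 mod 5 = 4, a contradiction.
So no integer satisfies both congruences.

No such integer exists.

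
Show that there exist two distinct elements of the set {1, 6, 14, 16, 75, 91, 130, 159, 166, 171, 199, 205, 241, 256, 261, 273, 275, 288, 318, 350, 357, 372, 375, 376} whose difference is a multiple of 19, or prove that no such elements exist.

14 mod 19 = 14 and 166 mod 19 = 14, so 166 − 14 = 152 = 8·19.

14 and 166 are such a pair.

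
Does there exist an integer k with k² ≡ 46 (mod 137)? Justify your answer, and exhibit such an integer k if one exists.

No, no such integer exists.

137 is prime, so by Euler's criterion 46 is a square mod 137 iff 46^((137−1)/2) = 46^68 ≡ 1 (mod 137).
Repeated squaring mod 137: 46^2 = 2116 ≡ 61; 46^4 ≡ 61² = 3721 ≡ 22; 46^8 ≡ 22² = 484 ≡ 73; 46^16 ≡ 73² = 5329 ≡ 123; 46^32 ≡ 123² = 15129 ≡ 59; 46^64 ≡ 59² = 3481 ≡ 56.
Since 68 = 64 + 4, 46^68 ≡ 56 · 22; multiplying out mod 137: 56·22 = 1232 ≡ 136. Thus 46^68 ≡ 136 ≡ −1 (mod 137).
By Euler's criterion 46 is a quadratic non-residue mod 137: no k satisfies k² ≡ 46 (mod 137).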